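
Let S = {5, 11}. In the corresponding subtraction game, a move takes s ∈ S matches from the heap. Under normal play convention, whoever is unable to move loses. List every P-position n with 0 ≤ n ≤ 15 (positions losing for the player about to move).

0, 1, 2, 3, 4, 10

n :  0  1  2  3  4  5  6  7  8  9 10 11 12 13 14 15
G :  0  0  0  0  0  1  1  1  1  1  0  2  2  2  2  1
P-positions are exactly the n with G(n) = 0.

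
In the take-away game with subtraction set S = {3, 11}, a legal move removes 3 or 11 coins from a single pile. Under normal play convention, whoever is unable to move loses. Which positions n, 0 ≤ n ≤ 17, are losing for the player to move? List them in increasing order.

n :  0  1  2  3  4  5  6  7  8  9 10 11 12 13 14 15 16 17
G :  0  0  0  1  1  1  0  0  0  1  1  1  2  2  0  0  0  1
P-positions are exactly the n with G(n) = 0.

0, 1, 2, 6, 7, 8, 14, 15, 16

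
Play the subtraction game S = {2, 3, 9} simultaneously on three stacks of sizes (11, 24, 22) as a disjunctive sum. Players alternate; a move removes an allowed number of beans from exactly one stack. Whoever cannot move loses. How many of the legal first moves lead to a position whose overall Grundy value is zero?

All stacks use S = {2, 3, 9}:
n :  0  1  2  3  4  5  6  7  8  9 10 11 12 13 14 15 16 17 18 19 20 21 22 23 24
G :  0  0  1  1  2  0  0  1  1  2  2  0  0  1  1  2  0  0  1  1  2  2  0  0  1
Stack A: G(11) = 0.
Stack B: G(24) = 1.
Stack C: G(22) = 0.
Combined Grundy value = 0 ⊕ 1 ⊕ 0 = 1.
A winning move leaves total XOR = 0, i.e. changes one component's Grundy value g to g ⊕ X where X is the current total.
Stack A: need g' = 0⊕1 = 1. Options: 11−2→G=2, 11−3→G=1, 11−9→G=1. Hits: 2.
Stack B: need g' = 1⊕1 = 0. Options: 24−2→G=0, 24−3→G=2, 24−9→G=2. Hits: 1.
Stack C: need g' = 0⊕1 = 1. Options: 22−2→G=2, 22−3→G=1, 22−9→G=1. Hits: 2.

5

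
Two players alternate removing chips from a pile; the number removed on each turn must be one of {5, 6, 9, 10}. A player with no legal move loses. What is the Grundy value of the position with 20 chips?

1

G(0) = 0
G(1) = mex{} = 0
G(2) = mex{} = 0
G(3) = mex{} = 0
G(4) = mex{} = 0
G(5) = mex{0} = 1
G(6) = mex{0,0} = 1
G(7) = mex{0,0} = 1
G(8) = mex{0,0} = 1
G(9) = mex{0,0,0} = 1
G(10) = mex{1,0,0,0} = 2
G(11) = mex{1,1,0,0} = 2
G(12) = mex{1,1,0,0} = 2
G(13) = mex{1,1,0,0} = 2
G(14) = mex{1,1,1,0} = 2
G(15) = mex{2,1,1,1} = 0
G(16) = mex{2,2,1,1} = 0
G(17) = mex{2,2,1,1} = 0
G(18) = mex{2,2,1,1} = 0
G(19) = mex{2,2,2,1} = 0
G(20) = mex{0,2,2,2} = 1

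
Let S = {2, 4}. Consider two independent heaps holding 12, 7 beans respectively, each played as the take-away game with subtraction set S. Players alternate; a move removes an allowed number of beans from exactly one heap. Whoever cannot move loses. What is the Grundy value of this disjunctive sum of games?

0

All heaps use S = {2, 4}:
G(0) = 0
G(1) = mex{} = 0
G(2) = mex{0} = 1
G(3) = mex{0} = 1
G(4) = mex{1,0} = 2
G(5) = mex{1,0} = 2
G(6) = mex{2,1} = 0
G(7) = mex{2,1} = 0
G(8) = mex{0,2} = 1
G(9) = mex{0,2} = 1
G(10) = mex{1,0} = 2
G(11) = mex{1,0} = 2
G(12) = mex{2,1} = 0
Heap A: G(12) = 0.
Heap B: G(7) = 0.
Combined Grundy value = 0 ⊕ 0 = 0.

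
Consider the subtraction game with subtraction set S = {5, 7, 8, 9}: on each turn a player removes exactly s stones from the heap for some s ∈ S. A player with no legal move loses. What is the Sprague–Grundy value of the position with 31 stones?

n :  0  1  2  3  4  5  6  7  8  9 10 11 12 13 14 15 16 17 18 19 20 21 22 23 24 25 26 27 28 29 30 31
G :  0  0  0  0  0  1  1  1  1  1  2  2  2  2  0  0  0  0  0  1  1  1  1  1  2  2  2  2  0  0  0  0

0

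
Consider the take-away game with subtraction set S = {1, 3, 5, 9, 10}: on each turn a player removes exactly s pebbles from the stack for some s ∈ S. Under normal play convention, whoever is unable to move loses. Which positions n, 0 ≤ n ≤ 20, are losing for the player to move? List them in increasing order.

0, 2, 4, 6, 8, 19

n :  0  1  2  3  4  5  6  7  8  9 10 11 12 13 14 15 16 17 18 19 20
G :  0  1  0  1  0  1  0  1  0  1  2  3  2  3  2  3  2  3  2  0  1
P-positions are exactly the n with G(n) = 0.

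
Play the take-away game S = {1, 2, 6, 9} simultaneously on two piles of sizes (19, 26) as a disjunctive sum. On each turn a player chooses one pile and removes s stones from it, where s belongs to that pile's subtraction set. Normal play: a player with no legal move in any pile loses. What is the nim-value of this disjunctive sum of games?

0

All piles use S = {1, 2, 6, 9}:
G(0) = 0
G(1) = mex{0} = 1
G(2) = mex{1,0} = 2
G(3) = mex{2,1} = 0
G(4) = mex{0,2} = 1
G(5) = mex{1,0} = 2
G(6) = mex{2,1,0} = 3
G(7) = mex{3,2,1} = 0
G(8) = mex{0,3,2} = 1
G(9) = mex{1,0,0,0} = 2
G(10) = mex{2,1,1,1} = 0
G(11) = mex{0,2,2,2} = 1
G(12) = mex{1,0,3,0} = 2
G(13) = mex{2,1,0,1} = 3
G(14) = mex{3,2,1,2} = 0
G(15) = mex{0,3,2,3} = 1
G(16) = mex{1,0,0,0} = 2
G(17) = mex{2,1,1,1} = 0
G(18) = mex{0,2,2,2} = 1
G(19) = mex{1,0,3,0} = 2
G(20) = mex{2,1,0,1} = 3
G(21) = mex{3,2,1,2} = 0
G(22) = mex{0,3,2,3} = 1
G(23) = mex{1,0,0,0} = 2
G(24) = mex{2,1,1,1} = 0
G(25) = mex{0,2,2,2} = 1
G(26) = mex{1,0,3,0} = 2
Pile A: G(19) = 2.
Pile B: G(26) = 2.
Combined Grundy value = 2 ⊕ 2 = 0.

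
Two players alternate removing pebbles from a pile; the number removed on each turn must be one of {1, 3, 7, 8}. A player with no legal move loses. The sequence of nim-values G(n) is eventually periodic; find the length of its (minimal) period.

15

n :  0  1  2  3  4  5  6  7  8  9 10 11 12 13 14 15 16 17 18 19 20 21 22 23 24 25 26 27 28 29 30 31
G :  0  1  0  1  0  1  0  1  2  3  2  3  2  3  2  0  1  0  1  0  1  0  1  2  3  2  3  2  3  2  0  1
G(n+15) = G(n) holds for n = 0,…,7 (a full window of length max(S) = 8), so the sequence is purely periodic with period 15.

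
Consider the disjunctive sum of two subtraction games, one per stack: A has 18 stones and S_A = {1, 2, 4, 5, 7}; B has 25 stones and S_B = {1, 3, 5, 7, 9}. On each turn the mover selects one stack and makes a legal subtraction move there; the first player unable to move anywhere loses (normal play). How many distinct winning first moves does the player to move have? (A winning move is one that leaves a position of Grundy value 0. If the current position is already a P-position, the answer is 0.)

7

Stack A, S = {1, 2, 4, 5, 7}:
n :  0  1  2  3  4  5  6  7  8  9 10 11 12 13 14 15 16 17 18
G :  0  1  2  0  1  2  0  1  2  0  1  2  0  1  2  0  1  2  0
G_A(18) = 0.
Stack B, S = {1, 3, 5, 7, 9}:
G(0) = 0
G(1) = mex{0} = 1
G(2) = mex{1} = 0
G(3) = mex{0,0} = 1
G(4) = mex{1,1} = 0
G(5) = mex{0,0,0} = 1
G(6) = mex{1,1,1} = 0
G(7) = mex{0,0,0,0} = 1
G(8) = mex{1,1,1,1} = 0
G(9) = mex{0,0,0,0,0} = 1
G(10) = mex{1,1,1,1,1} = 0
G(11) = mex{0,0,0,0,0} = 1
G(12) = mex{1,1,1,1,1} = 0
G(13) = mex{0,0,0,0,0} = 1
G(14) = mex{1,1,1,1,1} = 0
G(15) = mex{0,0,0,0,0} = 1
G(16) = mex{1,1,1,1,1} = 0
G(17) = mex{0,0,0,0,0} = 1
G(18) = mex{1,1,1,1,1} = 0
G(19) = mex{0,0,0,0,0} = 1
G(20) = mex{1,1,1,1,1} = 0
G(21) = mex{0,0,0,0,0} = 1
G(22) = mex{1,1,1,1,1} = 0
G(23) = mex{0,0,0,0,0} = 1
G(24) = mex{1,1,1,1,1} = 0
G(25) = mex{0,0,0,0,0} = 1
G_B(25) = 1.
Combined Grundy value = 0 ⊕ 1 = 1.
A winning move leaves total XOR = 0, i.e. changes one component's Grundy value g to g ⊕ X where X is the current total.
Stack A: need g' = 0⊕1 = 1. Options: 18−1→G=2, 18−2→G=1, 18−4→G=2, 18−5→G=1, 18−7→G=2. Hits: 2.
Stack B: need g' = 1⊕1 = 0. Options: 25−1→G=0, 25−3→G=0, 25−5→G=0, 25−7→G=0, 25−9→G=0. Hits: 5.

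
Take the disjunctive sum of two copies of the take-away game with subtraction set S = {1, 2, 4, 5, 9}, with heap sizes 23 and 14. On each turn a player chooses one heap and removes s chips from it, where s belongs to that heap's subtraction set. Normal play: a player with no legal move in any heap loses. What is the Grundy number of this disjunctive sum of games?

5

All heaps use S = {1, 2, 4, 5, 9}:
G(0) = 0
G(1) = mex{0} = 1
G(2) = mex{1,0} = 2
G(3) = mex{2,1} = 0
G(4) = mex{0,2,0} = 1
G(5) = mex{1,0,1,0} = 2
G(6) = mex{2,1,2,1} = 0
G(7) = mex{0,2,0,2} = 1
G(8) = mex{1,0,1,0} = 2
G(9) = mex{2,1,2,1,0} = 3
G(10) = mex{3,2,0,2,1} = 4
G(11) = mex{4,3,1,0,2} = 5
G(12) = mex{5,4,2,1,0} = 3
G(13) = mex{3,5,3,2,1} = 0
G(14) = mex{0,3,4,3,2} = 1
G(15) = mex{1,0,5,4,0} = 2
G(16) = mex{2,1,3,5,1} = 0
G(17) = mex{0,2,0,3,2} = 1
G(18) = mex{1,0,1,0,3} = 2
G(19) = mex{2,1,2,1,4} = 0
G(20) = mex{0,2,0,2,5} = 1
G(21) = mex{1,0,1,0,3} = 2
G(22) = mex{2,1,2,1,0} = 3
G(23) = mex{3,2,0,2,1} = 4
Heap A: G(23) = 4.
Heap B: G(14) = 1.
Combined Grundy value = 4 ⊕ 1 = 5.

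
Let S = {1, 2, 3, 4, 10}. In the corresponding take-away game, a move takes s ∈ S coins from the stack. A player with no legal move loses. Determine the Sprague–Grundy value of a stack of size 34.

1

G(0) = 0
G(1) = mex{0} = 1
G(2) = mex{1,0} = 2
G(3) = mex{2,1,0} = 3
G(4) = mex{3,2,1,0} = 4
G(5) = mex{4,3,2,1} = 0
G(6) = mex{0,4,3,2} = 1
G(7) = mex{1,0,4,3} = 2
G(8) = mex{2,1,0,4} = 3
G(9) = mex{3,2,1,0} = 4
G(10) = mex{4,3,2,1,0} = 5
G(11) = mex{5,4,3,2,1} = 0
G(12) = mex{0,5,4,3,2} = 1
G(13) = mex{1,0,5,4,3} = 2
G(14) = mex{2,1,0,5,4} = 3
G(15) = mex{3,2,1,0,0} = 4
G(16) = mex{4,3,2,1,1} = 0
G(17) = mex{0,4,3,2,2} = 1
G(18) = mex{1,0,4,3,3} = 2
G(19) = mex{2,1,0,4,4} = 3
G(20) = mex{3,2,1,0,5} = 4
G(21) = mex{4,3,2,1,0} = 5
G(22) = mex{5,4,3,2,1} = 0
G(23) = mex{0,5,4,3,2} = 1
G(24) = mex{1,0,5,4,3} = 2
G(25) = mex{2,1,0,5,4} = 3
G(26) = mex{3,2,1,0,0} = 4
G(27) = mex{4,3,2,1,1} = 0
G(28) = mex{0,4,3,2,2} = 1
G(29) = mex{1,0,4,3,3} = 2
G(30) = mex{2,1,0,4,4} = 3
G(31) = mex{3,2,1,0,5} = 4
G(32) = mex{4,3,2,1,0} = 5
G(33) = mex{5,4,3,2,1} = 0
G(34) = mex{0,5,4,3,2} = 1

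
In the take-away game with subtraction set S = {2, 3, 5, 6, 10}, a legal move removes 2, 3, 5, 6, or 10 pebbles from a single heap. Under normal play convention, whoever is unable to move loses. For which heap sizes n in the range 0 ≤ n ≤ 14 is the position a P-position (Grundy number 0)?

0, 1, 8, 9

G(0) = 0
G(1) = mex{} = 0
G(2) = mex{0} = 1
G(3) = mex{0,0} = 1
G(4) = mex{1,0} = 2
G(5) = mex{1,1,0} = 2
G(6) = mex{2,1,0,0} = 3
G(7) = mex{2,2,1,0} = 3
G(8) = mex{3,2,1,1} = 0
G(9) = mex{3,3,2,1} = 0
G(10) = mex{0,3,2,2,0} = 1
G(11) = mex{0,0,3,2,0} = 1
G(12) = mex{1,0,3,3,1} = 2
G(13) = mex{1,1,0,3,1} = 2
G(14) = mex{2,1,0,0,2} = 3
P-positions are exactly the n with G(n) = 0.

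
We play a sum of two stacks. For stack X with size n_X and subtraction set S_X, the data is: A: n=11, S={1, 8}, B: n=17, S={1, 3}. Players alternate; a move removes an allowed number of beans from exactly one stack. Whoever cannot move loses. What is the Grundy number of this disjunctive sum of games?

1

Stack A, S = {1, 8}:
n :  0  1  2  3  4  5  6  7  8  9 10 11
G :  0  1  0  1  0  1  0  1  2  0  1  0
G_A(11) = 0.
Stack B, S = {1, 3}:
G(0) = 0
G(1) = mex{0} = 1
G(2) = mex{1} = 0
G(3) = mex{0,0} = 1
G(4) = mex{1,1} = 0
G(5) = mex{0,0} = 1
G(6) = mex{1,1} = 0
G(7) = mex{0,0} = 1
G(8) = mex{1,1} = 0
G(9) = mex{0,0} = 1
G(10) = mex{1,1} = 0
G(11) = mex{0,0} = 1
G(12) = mex{1,1} = 0
G(13) = mex{0,0} = 1
G(14) = mex{1,1} = 0
G(15) = mex{0,0} = 1
G(16) = mex{1,1} = 0
G(17) = mex{0,0} = 1
G_B(17) = 1.
Combined Grundy value = 0 ⊕ 1 = 1.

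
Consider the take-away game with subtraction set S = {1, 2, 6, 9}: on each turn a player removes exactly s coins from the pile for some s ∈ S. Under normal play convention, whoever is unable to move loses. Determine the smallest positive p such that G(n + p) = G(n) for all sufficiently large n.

G(0) = 0
G(1) = mex{0} = 1
G(2) = mex{1,0} = 2
G(3) = mex{2,1} = 0
G(4) = mex{0,2} = 1
G(5) = mex{1,0} = 2
G(6) = mex{2,1,0} = 3
G(7) = mex{3,2,1} = 0
G(8) = mex{0,3,2} = 1
G(9) = mex{1,0,0,0} = 2
G(10) = mex{2,1,1,1} = 0
G(11) = mex{0,2,2,2} = 1
G(12) = mex{1,0,3,0} = 2
G(13) = mex{2,1,0,1} = 3
G(14) = mex{3,2,1,2} = 0
G(15) = mex{0,3,2,3} = 1
G(16) = mex{1,0,0,0} = 2
G(17) = mex{2,1,1,1} = 0
G(n+7) = G(n) holds for n = 0,…,8 (a full window of length max(S) = 9), so the sequence is purely periodic with period 7.

7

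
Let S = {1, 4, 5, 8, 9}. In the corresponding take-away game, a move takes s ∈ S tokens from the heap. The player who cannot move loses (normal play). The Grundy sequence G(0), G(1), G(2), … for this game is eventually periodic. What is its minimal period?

n :  0  1  2  3  4  5  6  7  8  9 10 11 12 13 14 15 16 17 18 19 20 21 22 23 24 25
G :  0  1  0  1  2  3  2  3  4  5  4  5  0  1  0  1  2  3  2  3  4  5  4  5  0  1
G(n+12) = G(n) holds for n = 0,…,8 (a full window of length max(S) = 9), so the sequence is purely periodic with period 12.

12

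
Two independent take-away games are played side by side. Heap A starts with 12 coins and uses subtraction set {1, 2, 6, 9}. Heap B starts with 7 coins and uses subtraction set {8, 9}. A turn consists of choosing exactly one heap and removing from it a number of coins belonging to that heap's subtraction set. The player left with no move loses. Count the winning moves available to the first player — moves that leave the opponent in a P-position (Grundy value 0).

Heap A, S = {1, 2, 6, 9}:
G(0) = 0
G(1) = mex{0} = 1
G(2) = mex{1,0} = 2
G(3) = mex{2,1} = 0
G(4) = mex{0,2} = 1
G(5) = mex{1,0} = 2
G(6) = mex{2,1,0} = 3
G(7) = mex{3,2,1} = 0
G(8) = mex{0,3,2} = 1
G(9) = mex{1,0,0,0} = 2
G(10) = mex{2,1,1,1} = 0
G(11) = mex{0,2,2,2} = 1
G(12) = mex{1,0,3,0} = 2
G_A(12) = 2.
Heap B, S = {8, 9}:
G(0) = 0
G(1) = mex{} = 0
G(2) = mex{} = 0
G(3) = mex{} = 0
G(4) = mex{} = 0
G(5) = mex{} = 0
G(6) = mex{} = 0
G(7) = mex{} = 0
G_B(7) = 0.
Combined Grundy value = 2 ⊕ 0 = 2.
A winning move leaves total XOR = 0, i.e. changes one component's Grundy value g to g ⊕ X where X is the current total.
Heap A: need g' = 2⊕2 = 0. Options: 12−1→G=1, 12−2→G=0, 12−6→G=3, 12−9→G=0. Hits: 2.
Heap B: need g' = 0⊕2 = 2. Options: . Hits: 0.

2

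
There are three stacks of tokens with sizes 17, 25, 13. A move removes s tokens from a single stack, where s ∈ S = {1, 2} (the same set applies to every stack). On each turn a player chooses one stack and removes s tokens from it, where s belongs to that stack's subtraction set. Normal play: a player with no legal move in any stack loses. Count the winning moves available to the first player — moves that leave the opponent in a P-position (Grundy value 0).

All stacks use S = {1, 2}:
n :  0  1  2  3  4  5  6  7  8  9 10 11 12 13 14 15 16 17 18 19 20 21 22 23 24 25
G :  0  1  2  0  1  2  0  1  2  0  1  2  0  1  2  0  1  2  0  1  2  0  1  2  0  1
Stack A: G(17) = 2.
Stack B: G(25) = 1.
Stack C: G(13) = 1.
Combined Grundy value = 2 ⊕ 1 ⊕ 1 = 2.
A winning move leaves total XOR = 0, i.e. changes one component's Grundy value g to g ⊕ X where X is the current total.
Stack A: need g' = 2⊕2 = 0. Options: 17−1→G=1, 17−2→G=0. Hits: 1.
Stack B: need g' = 1⊕2 = 3. Options: 25−1→G=0, 25−2→G=2. Hits: 0.
Stack C: need g' = 1⊕2 = 3. Options: 13−1→G=0, 13−2→G=2. Hits: 0.

1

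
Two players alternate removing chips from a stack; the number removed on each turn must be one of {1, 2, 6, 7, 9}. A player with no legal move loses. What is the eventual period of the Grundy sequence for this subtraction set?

G(0) = 0
G(1) = mex{0} = 1
G(2) = mex{1,0} = 2
G(3) = mex{2,1} = 0
G(4) = mex{0,2} = 1
G(5) = mex{1,0} = 2
G(6) = mex{2,1,0} = 3
G(7) = mex{3,2,1,0} = 4
G(8) = mex{4,3,2,1} = 0
G(9) = mex{0,4,0,2,0} = 1
G(10) = mex{1,0,1,0,1} = 2
G(11) = mex{2,1,2,1,2} = 0
G(12) = mex{0,2,3,2,0} = 1
G(13) = mex{1,0,4,3,1} = 2
G(14) = mex{2,1,0,4,2} = 3
G(15) = mex{3,2,1,0,3} = 4
G(16) = mex{4,3,2,1,4} = 0
G(17) = mex{0,4,0,2,0} = 1
G(18) = mex{1,0,1,0,1} = 2
G(n+8) = G(n) holds for n = 0,…,8 (a full window of length max(S) = 9), so the sequence is purely periodic with period 8.

8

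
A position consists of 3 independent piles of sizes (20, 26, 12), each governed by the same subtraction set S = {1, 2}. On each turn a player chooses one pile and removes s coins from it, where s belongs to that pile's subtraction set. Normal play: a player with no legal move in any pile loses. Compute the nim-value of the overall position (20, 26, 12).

All piles use S = {1, 2}:
G(0) = 0
G(1) = mex{0} = 1
G(2) = mex{1,0} = 2
G(3) = mex{2,1} = 0
G(4) = mex{0,2} = 1
G(5) = mex{1,0} = 2
G(6) = mex{2,1} = 0
G(7) = mex{0,2} = 1
G(8) = mex{1,0} = 2
G(9) = mex{2,1} = 0
G(10) = mex{0,2} = 1
G(11) = mex{1,0} = 2
G(12) = mex{2,1} = 0
G(13) = mex{0,2} = 1
G(14) = mex{1,0} = 2
G(15) = mex{2,1} = 0
G(16) = mex{0,2} = 1
G(17) = mex{1,0} = 2
G(18) = mex{2,1} = 0
G(19) = mex{0,2} = 1
G(20) = mex{1,0} = 2
G(21) = mex{2,1} = 0
G(22) = mex{0,2} = 1
G(23) = mex{1,0} = 2
G(24) = mex{2,1} = 0
G(25) = mex{0,2} = 1
G(26) = mex{1,0} = 2
Pile A: G(20) = 2.
Pile B: G(26) = 2.
Pile C: G(12) = 0.
Combined Grundy value = 2 ⊕ 2 ⊕ 0 = 0.

0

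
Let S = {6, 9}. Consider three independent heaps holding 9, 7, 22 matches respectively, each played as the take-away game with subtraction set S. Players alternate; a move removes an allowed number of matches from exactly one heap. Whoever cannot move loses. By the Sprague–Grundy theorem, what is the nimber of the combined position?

All heaps use S = {6, 9}:
n :  0  1  2  3  4  5  6  7  8  9 10 11 12 13 14 15 16 17 18 19 20 21 22
G :  0  0  0  0  0  0  1  1  1  1  1  1  2  2  2  0  0  0  0  0  0  1  1
Heap A: G(9) = 1.
Heap B: G(7) = 1.
Heap C: G(22) = 1.
Combined Grundy value = 1 ⊕ 1 ⊕ 1 = 1.

1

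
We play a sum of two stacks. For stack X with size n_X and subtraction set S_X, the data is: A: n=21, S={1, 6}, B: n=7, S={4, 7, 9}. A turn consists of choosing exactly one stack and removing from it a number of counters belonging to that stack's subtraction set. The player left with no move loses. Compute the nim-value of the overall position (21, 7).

1

Stack A, S = {1, 6}:
G(0) = 0
G(1) = mex{0} = 1
G(2) = mex{1} = 0
G(3) = mex{0} = 1
G(4) = mex{1} = 0
G(5) = mex{0} = 1
G(6) = mex{1,0} = 2
G(7) = mex{2,1} = 0
G(8) = mex{0,0} = 1
G(9) = mex{1,1} = 0
G(10) = mex{0,0} = 1
G(11) = mex{1,1} = 0
G(12) = mex{0,2} = 1
G(13) = mex{1,0} = 2
G(14) = mex{2,1} = 0
G(15) = mex{0,0} = 1
G(16) = mex{1,1} = 0
G(17) = mex{0,0} = 1
G(18) = mex{1,1} = 0
G(19) = mex{0,2} = 1
G(20) = mex{1,0} = 2
G(21) = mex{2,1} = 0
G_A(21) = 0.
Stack B, S = {4, 7, 9}:
G(0) = 0
G(1) = mex{} = 0
G(2) = mex{} = 0
G(3) = mex{} = 0
G(4) = mex{0} = 1
G(5) = mex{0} = 1
G(6) = mex{0} = 1
G(7) = mex{0,0} = 1
G_B(7) = 1.
Combined Grundy value = 0 ⊕ 1 = 1.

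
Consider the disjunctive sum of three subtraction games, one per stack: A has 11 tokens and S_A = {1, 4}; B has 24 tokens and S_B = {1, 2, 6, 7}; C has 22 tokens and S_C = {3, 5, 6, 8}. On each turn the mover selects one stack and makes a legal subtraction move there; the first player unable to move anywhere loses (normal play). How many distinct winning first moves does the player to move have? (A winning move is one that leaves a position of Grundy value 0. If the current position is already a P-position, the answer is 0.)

Stack A, S = {1, 4}:
n :  0  1  2  3  4  5  6  7  8  9 10 11
G :  0  1  0  1  2  0  1  0  1  2  0  1
G_A(11) = 1.
Stack B, S = {1, 2, 6, 7}:
G(0) = 0
G(1) = mex{0} = 1
G(2) = mex{1,0} = 2
G(3) = mex{2,1} = 0
G(4) = mex{0,2} = 1
G(5) = mex{1,0} = 2
G(6) = mex{2,1,0} = 3
G(7) = mex{3,2,1,0} = 4
G(8) = mex{4,3,2,1} = 0
G(9) = mex{0,4,0,2} = 1
G(10) = mex{1,0,1,0} = 2
G(11) = mex{2,1,2,1} = 0
G(12) = mex{0,2,3,2} = 1
G(13) = mex{1,0,4,3} = 2
G(14) = mex{2,1,0,4} = 3
G(15) = mex{3,2,1,0} = 4
G(16) = mex{4,3,2,1} = 0
G(17) = mex{0,4,0,2} = 1
G(18) = mex{1,0,1,0} = 2
G(19) = mex{2,1,2,1} = 0
G(20) = mex{0,2,3,2} = 1
G(21) = mex{1,0,4,3} = 2
G(22) = mex{2,1,0,4} = 3
G(23) = mex{3,2,1,0} = 4
G(24) = mex{4,3,2,1} = 0
G_B(24) = 0.
Stack C, S = {3, 5, 6, 8}:
G(0) = 0
G(1) = mex{} = 0
G(2) = mex{} = 0
G(3) = mex{0} = 1
G(4) = mex{0} = 1
G(5) = mex{0,0} = 1
G(6) = mex{1,0,0} = 2
G(7) = mex{1,0,0} = 2
G(8) = mex{1,1,0,0} = 2
G(9) = mex{2,1,1,0} = 3
G(10) = mex{2,1,1,0} = 3
G(11) = mex{2,2,1,1} = 0
G(12) = mex{3,2,2,1} = 0
G(13) = mex{3,2,2,1} = 0
G(14) = mex{0,3,2,2} = 1
G(15) = mex{0,3,3,2} = 1
G(16) = mex{0,0,3,2} = 1
G(17) = mex{1,0,0,3} = 2
G(18) = mex{1,0,0,3} = 2
G(19) = mex{1,1,0,0} = 2
G(20) = mex{2,1,1,0} = 3
G(21) = mex{2,1,1,0} = 3
G(22) = mex{2,2,1,1} = 0
G_C(22) = 0.
Combined Grundy value = 1 ⊕ 0 ⊕ 0 = 1.
A winning move leaves total XOR = 0, i.e. changes one component's Grundy value g to g ⊕ X where X is the current total.
Stack A: need g' = 1⊕1 = 0. Options: 11−1→G=0, 11−4→G=0. Hits: 2.
Stack B: need g' = 0⊕1 = 1. Options: 24−1→G=4, 24−2→G=3, 24−6→G=2, 24−7→G=1. Hits: 1.
Stack C: need g' = 0⊕1 = 1. Options: 22−3→G=2, 22−5→G=2, 22−6→G=1, 22−8→G=1. Hits: 2.

5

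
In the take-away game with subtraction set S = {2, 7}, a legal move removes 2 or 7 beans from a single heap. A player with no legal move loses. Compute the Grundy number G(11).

1

n :  0  1  2  3  4  5  6  7  8  9 10 11
G :  0  0  1  1  0  0  1  1  2  0  0  1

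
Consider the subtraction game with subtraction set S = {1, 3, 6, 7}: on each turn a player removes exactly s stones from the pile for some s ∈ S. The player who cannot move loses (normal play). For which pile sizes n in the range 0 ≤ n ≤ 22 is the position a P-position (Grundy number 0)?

G(0) = 0
G(1) = mex{0} = 1
G(2) = mex{1} = 0
G(3) = mex{0,0} = 1
G(4) = mex{1,1} = 0
G(5) = mex{0,0} = 1
G(6) = mex{1,1,0} = 2
G(7) = mex{2,0,1,0} = 3
G(8) = mex{3,1,0,1} = 2
G(9) = mex{2,2,1,0} = 3
G(10) = mex{3,3,0,1} = 2
G(11) = mex{2,2,1,0} = 3
G(12) = mex{3,3,2,1} = 0
G(13) = mex{0,2,3,2} = 1
G(14) = mex{1,3,2,3} = 0
G(15) = mex{0,0,3,2} = 1
G(16) = mex{1,1,2,3} = 0
G(17) = mex{0,0,3,2} = 1
G(18) = mex{1,1,0,3} = 2
G(19) = mex{2,0,1,0} = 3
G(20) = mex{3,1,0,1} = 2
G(21) = mex{2,2,1,0} = 3
G(22) = mex{3,3,0,1} = 2
P-positions are exactly the n with G(n) = 0.

0, 2, 4, 12, 14, 16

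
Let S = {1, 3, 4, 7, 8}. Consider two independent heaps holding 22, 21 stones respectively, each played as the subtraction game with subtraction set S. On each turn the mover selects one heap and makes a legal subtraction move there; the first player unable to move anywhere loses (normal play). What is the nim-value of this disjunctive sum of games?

4

All heaps use S = {1, 3, 4, 7, 8}:
n :  0  1  2  3  4  5  6  7  8  9 10 11 12 13 14 15 16 17 18 19 20 21 22
G :  0  1  0  1  2  3  2  3  4  5  4  0  1  0  1  2  3  2  3  4  5  4  0
Heap A: G(22) = 0.
Heap B: G(21) = 4.
Combined Grundy value = 0 ⊕ 4 = 4.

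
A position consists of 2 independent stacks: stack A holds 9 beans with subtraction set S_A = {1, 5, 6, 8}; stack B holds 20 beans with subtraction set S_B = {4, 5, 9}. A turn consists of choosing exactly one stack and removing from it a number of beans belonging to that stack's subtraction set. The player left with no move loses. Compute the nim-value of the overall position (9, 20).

2

Stack A, S = {1, 5, 6, 8}:
n : 0 1 2 3 4 5 6 7 8 9
G : 0 1 0 1 0 1 2 3 2 3
G_A(9) = 3.
Stack B, S = {4, 5, 9}:
G(0) = 0
G(1) = mex{} = 0
G(2) = mex{} = 0
G(3) = mex{} = 0
G(4) = mex{0} = 1
G(5) = mex{0,0} = 1
G(6) = mex{0,0} = 1
G(7) = mex{0,0} = 1
G(8) = mex{1,0} = 2
G(9) = mex{1,1,0} = 2
G(10) = mex{1,1,0} = 2
G(11) = mex{1,1,0} = 2
G(12) = mex{2,1,0} = 3
G(13) = mex{2,2,1} = 0
G(14) = mex{2,2,1} = 0
G(15) = mex{2,2,1} = 0
G(16) = mex{3,2,1} = 0
G(17) = mex{0,3,2} = 1
G(18) = mex{0,0,2} = 1
G(19) = mex{0,0,2} = 1
G(20) = mex{0,0,2} = 1
G_B(20) = 1.
Combined Grundy value = 3 ⊕ 1 = 2.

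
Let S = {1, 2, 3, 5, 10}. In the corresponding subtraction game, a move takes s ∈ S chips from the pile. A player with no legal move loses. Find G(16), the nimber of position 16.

0

n :  0  1  2  3  4  5  6  7  8  9 10 11 12 13 14 15 16
G :  0  1  2  3  0  1  2  3  0  1  2  3  0  1  2  3  0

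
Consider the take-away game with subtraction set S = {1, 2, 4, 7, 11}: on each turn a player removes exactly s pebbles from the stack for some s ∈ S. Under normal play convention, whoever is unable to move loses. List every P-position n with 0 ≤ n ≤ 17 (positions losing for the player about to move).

0, 3, 6, 9, 12, 15

n :  0  1  2  3  4  5  6  7  8  9 10 11 12 13 14 15 16 17
G :  0  1  2  0  1  2  0  1  2  0  1  2  0  1  2  0  1  2
P-positions are exactly the n with G(n) = 0.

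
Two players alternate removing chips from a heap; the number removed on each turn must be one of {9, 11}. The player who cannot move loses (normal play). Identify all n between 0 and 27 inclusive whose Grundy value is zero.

0, 1, 2, 3, 4, 5, 6, 7, 8, 20, 21, 22, 23, 24, 25, 26, 27

G(0) = 0
G(1) = mex{} = 0
G(2) = mex{} = 0
G(3) = mex{} = 0
G(4) = mex{} = 0
G(5) = mex{} = 0
G(6) = mex{} = 0
G(7) = mex{} = 0
G(8) = mex{} = 0
G(9) = mex{0} = 1
G(10) = mex{0} = 1
G(11) = mex{0,0} = 1
G(12) = mex{0,0} = 1
G(13) = mex{0,0} = 1
G(14) = mex{0,0} = 1
G(15) = mex{0,0} = 1
G(16) = mex{0,0} = 1
G(17) = mex{0,0} = 1
G(18) = mex{1,0} = 2
G(19) = mex{1,0} = 2
G(20) = mex{1,1} = 0
G(21) = mex{1,1} = 0
G(22) = mex{1,1} = 0
G(23) = mex{1,1} = 0
G(24) = mex{1,1} = 0
G(25) = mex{1,1} = 0
G(26) = mex{1,1} = 0
G(27) = mex{2,1} = 0
P-positions are exactly the n with G(n) = 0.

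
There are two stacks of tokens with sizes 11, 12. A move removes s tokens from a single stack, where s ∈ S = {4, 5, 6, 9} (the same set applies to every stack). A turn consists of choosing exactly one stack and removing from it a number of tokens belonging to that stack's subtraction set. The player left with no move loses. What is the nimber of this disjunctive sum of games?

1

All stacks use S = {4, 5, 6, 9}:
G(0) = 0
G(1) = mex{} = 0
G(2) = mex{} = 0
G(3) = mex{} = 0
G(4) = mex{0} = 1
G(5) = mex{0,0} = 1
G(6) = mex{0,0,0} = 1
G(7) = mex{0,0,0} = 1
G(8) = mex{1,0,0} = 2
G(9) = mex{1,1,0,0} = 2
G(10) = mex{1,1,1,0} = 2
G(11) = mex{1,1,1,0} = 2
G(12) = mex{2,1,1,0} = 3
Stack A: G(11) = 2.
Stack B: G(12) = 3.
Combined Grundy value = 2 ⊕ 3 = 1.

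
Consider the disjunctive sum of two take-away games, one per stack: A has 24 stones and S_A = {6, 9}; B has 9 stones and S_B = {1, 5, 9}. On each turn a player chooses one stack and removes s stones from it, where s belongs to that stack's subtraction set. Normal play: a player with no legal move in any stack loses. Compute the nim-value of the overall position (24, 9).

0

Stack A, S = {6, 9}:
n :  0  1  2  3  4  5  6  7  8  9 10 11 12 13 14 15 16 17 18 19 20 21 22 23 24
G :  0  0  0  0  0  0  1  1  1  1  1  1  2  2  2  0  0  0  0  0  0  1  1  1  1
G_A(24) = 1.
Stack B, S = {1, 5, 9}:
G(0) = 0
G(1) = mex{0} = 1
G(2) = mex{1} = 0
G(3) = mex{0} = 1
G(4) = mex{1} = 0
G(5) = mex{0,0} = 1
G(6) = mex{1,1} = 0
G(7) = mex{0,0} = 1
G(8) = mex{1,1} = 0
G(9) = mex{0,0,0} = 1
G_B(9) = 1.
Combined Grundy value = 1 ⊕ 1 = 0.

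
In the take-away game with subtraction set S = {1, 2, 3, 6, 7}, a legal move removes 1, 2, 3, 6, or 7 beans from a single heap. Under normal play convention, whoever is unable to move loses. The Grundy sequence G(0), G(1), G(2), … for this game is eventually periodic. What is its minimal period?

4

n :  0  1  2  3  4  5  6  7  8  9 10 11 12 13 14
G :  0  1  2  3  0  1  2  3  0  1  2  3  0  1  2
G(n+4) = G(n) holds for n = 0,…,6 (a full window of length max(S) = 7), so the sequence is purely periodic with period 4.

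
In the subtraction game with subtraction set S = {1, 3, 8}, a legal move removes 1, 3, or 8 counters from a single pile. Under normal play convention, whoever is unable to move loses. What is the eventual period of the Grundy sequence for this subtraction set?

G(0) = 0
G(1) = mex{0} = 1
G(2) = mex{1} = 0
G(3) = mex{0,0} = 1
G(4) = mex{1,1} = 0
G(5) = mex{0,0} = 1
G(6) = mex{1,1} = 0
G(7) = mex{0,0} = 1
G(8) = mex{1,1,0} = 2
G(9) = mex{2,0,1} = 3
G(10) = mex{3,1,0} = 2
G(11) = mex{2,2,1} = 0
G(12) = mex{0,3,0} = 1
G(13) = mex{1,2,1} = 0
G(14) = mex{0,0,0} = 1
G(15) = mex{1,1,1} = 0
G(16) = mex{0,0,2} = 1
G(17) = mex{1,1,3} = 0
G(18) = mex{0,0,2} = 1
G(19) = mex{1,1,0} = 2
G(20) = mex{2,0,1} = 3
G(21) = mex{3,1,0} = 2
G(22) = mex{2,2,1} = 0
G(23) = mex{0,3,0} = 1
G(n+11) = G(n) holds for n = 0,…,7 (a full window of length max(S) = 8), so the sequence is purely periodic with period 11.

11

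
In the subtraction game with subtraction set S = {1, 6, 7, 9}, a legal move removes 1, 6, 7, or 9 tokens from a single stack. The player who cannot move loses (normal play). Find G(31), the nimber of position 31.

n :  0  1  2  3  4  5  6  7  8  9 10 11 12 13 14 15 16 17 18 19 20 21 22 23 24 25 26 27 28 29 30 31
G :  0  1  0  1  0  1  2  3  2  3  2  3  0  1  0  1  0  1  2  3  2  3  2  3  0  1  0  1  0  1  2  3

3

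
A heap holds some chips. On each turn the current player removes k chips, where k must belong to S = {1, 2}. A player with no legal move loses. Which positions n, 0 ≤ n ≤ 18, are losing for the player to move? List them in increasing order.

n :  0  1  2  3  4  5  6  7  8  9 10 11 12 13 14 15 16 17 18
G :  0  1  2  0  1  2  0  1  2  0  1  2  0  1  2  0  1  2  0
P-positions are exactly the n with G(n) = 0.

0, 3, 6, 9, 12, 15, 18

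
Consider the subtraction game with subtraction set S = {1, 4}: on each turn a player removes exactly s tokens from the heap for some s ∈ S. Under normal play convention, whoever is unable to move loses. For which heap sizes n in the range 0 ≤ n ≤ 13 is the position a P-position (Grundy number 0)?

0, 2, 5, 7, 10, 12

n :  0  1  2  3  4  5  6  7  8  9 10 11 12 13
G :  0  1  0  1  2  0  1  0  1  2  0  1  0  1
P-positions are exactly the n with G(n) = 0.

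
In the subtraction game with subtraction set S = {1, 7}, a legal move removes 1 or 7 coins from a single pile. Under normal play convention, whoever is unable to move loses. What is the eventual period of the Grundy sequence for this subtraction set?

2

G(0) = 0
G(1) = mex{0} = 1
G(2) = mex{1} = 0
G(3) = mex{0} = 1
G(4) = mex{1} = 0
G(5) = mex{0} = 1
G(6) = mex{1} = 0
G(7) = mex{0,0} = 1
G(8) = mex{1,1} = 0
G(9) = mex{0,0} = 1
G(10) = mex{1,1} = 0
G(11) = mex{0,0} = 1
G(12) = mex{1,1} = 0
G(13) = mex{0,0} = 1
G(14) = mex{1,1} = 0
G(n+2) = G(n) holds for n = 0,…,6 (a full window of length max(S) = 7), so the sequence is purely periodic with period 2.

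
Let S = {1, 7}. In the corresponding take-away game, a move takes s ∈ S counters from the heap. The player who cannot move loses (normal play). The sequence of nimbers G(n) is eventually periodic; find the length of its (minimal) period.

G(0) = 0
G(1) = mex{0} = 1
G(2) = mex{1} = 0
G(3) = mex{0} = 1
G(4) = mex{1} = 0
G(5) = mex{0} = 1
G(6) = mex{1} = 0
G(7) = mex{0,0} = 1
G(8) = mex{1,1} = 0
G(9) = mex{0,0} = 1
G(10) = mex{1,1} = 0
G(11) = mex{0,0} = 1
G(12) = mex{1,1} = 0
G(13) = mex{0,0} = 1
G(14) = mex{1,1} = 0
G(n+2) = G(n) holds for n = 0,…,6 (a full window of length max(S) = 7), so the sequence is purely periodic with period 2.

2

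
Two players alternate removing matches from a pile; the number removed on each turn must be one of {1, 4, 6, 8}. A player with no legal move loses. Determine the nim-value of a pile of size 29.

n :  0  1  2  3  4  5  6  7  8  9 10 11 12 13 14 15 16 17 18 19 20 21 22 23 24 25 26 27 28 29
G :  0  1  0  1  2  0  1  0  1  2  3  2  0  1  0  1  2  0  1  0  1  2  3  2  0  1  0  1  2  0

0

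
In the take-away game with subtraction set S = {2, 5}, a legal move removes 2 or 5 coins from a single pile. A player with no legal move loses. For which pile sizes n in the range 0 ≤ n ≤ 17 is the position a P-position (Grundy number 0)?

G(0) = 0
G(1) = mex{} = 0
G(2) = mex{0} = 1
G(3) = mex{0} = 1
G(4) = mex{1} = 0
G(5) = mex{1,0} = 2
G(6) = mex{0,0} = 1
G(7) = mex{2,1} = 0
G(8) = mex{1,1} = 0
G(9) = mex{0,0} = 1
G(10) = mex{0,2} = 1
G(11) = mex{1,1} = 0
G(12) = mex{1,0} = 2
G(13) = mex{0,0} = 1
G(14) = mex{2,1} = 0
G(15) = mex{1,1} = 0
G(16) = mex{0,0} = 1
G(17) = mex{0,2} = 1
P-positions are exactly the n with G(n) = 0.

0, 1, 4, 7, 8, 11, 14, 15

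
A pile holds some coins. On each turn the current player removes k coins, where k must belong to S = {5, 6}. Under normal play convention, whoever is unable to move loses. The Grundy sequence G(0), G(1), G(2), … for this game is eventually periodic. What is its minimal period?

11

n :  0  1  2  3  4  5  6  7  8  9 10 11 12 13 14 15 16 17 18 19 20 21 22 23
G :  0  0  0  0  0  1  1  1  1  1  2  0  0  0  0  0  1  1  1  1  1  2  0  0
G(n+11) = G(n) holds for n = 0,…,5 (a full window of length max(S) = 6), so the sequence is purely periodic with period 11.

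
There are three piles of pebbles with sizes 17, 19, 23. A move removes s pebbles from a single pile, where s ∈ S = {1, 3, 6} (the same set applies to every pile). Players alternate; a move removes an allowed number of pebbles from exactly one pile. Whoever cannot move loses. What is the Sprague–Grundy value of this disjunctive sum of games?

All piles use S = {1, 3, 6}:
G(0) = 0
G(1) = mex{0} = 1
G(2) = mex{1} = 0
G(3) = mex{0,0} = 1
G(4) = mex{1,1} = 0
G(5) = mex{0,0} = 1
G(6) = mex{1,1,0} = 2
G(7) = mex{2,0,1} = 3
G(8) = mex{3,1,0} = 2
G(9) = mex{2,2,1} = 0
G(10) = mex{0,3,0} = 1
G(11) = mex{1,2,1} = 0
G(12) = mex{0,0,2} = 1
G(13) = mex{1,1,3} = 0
G(14) = mex{0,0,2} = 1
G(15) = mex{1,1,0} = 2
G(16) = mex{2,0,1} = 3
G(17) = mex{3,1,0} = 2
G(18) = mex{2,2,1} = 0
G(19) = mex{0,3,0} = 1
G(20) = mex{1,2,1} = 0
G(21) = mex{0,0,2} = 1
G(22) = mex{1,1,3} = 0
G(23) = mex{0,0,2} = 1
Pile A: G(17) = 2.
Pile B: G(19) = 1.
Pile C: G(23) = 1.
Combined Grundy value = 2 ⊕ 1 ⊕ 1 = 2.

2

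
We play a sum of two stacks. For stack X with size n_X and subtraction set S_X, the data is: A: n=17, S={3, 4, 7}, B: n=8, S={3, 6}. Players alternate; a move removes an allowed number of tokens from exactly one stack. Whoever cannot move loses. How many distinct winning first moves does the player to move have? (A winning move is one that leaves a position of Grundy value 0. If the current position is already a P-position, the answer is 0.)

0

Stack A, S = {3, 4, 7}:
G(0) = 0
G(1) = mex{} = 0
G(2) = mex{} = 0
G(3) = mex{0} = 1
G(4) = mex{0,0} = 1
G(5) = mex{0,0} = 1
G(6) = mex{1,0} = 2
G(7) = mex{1,1,0} = 2
G(8) = mex{1,1,0} = 2
G(9) = mex{2,1,0} = 3
G(10) = mex{2,2,1} = 0
G(11) = mex{2,2,1} = 0
G(12) = mex{3,2,1} = 0
G(13) = mex{0,3,2} = 1
G(14) = mex{0,0,2} = 1
G(15) = mex{0,0,2} = 1
G(16) = mex{1,0,3} = 2
G(17) = mex{1,1,0} = 2
G_A(17) = 2.
Stack B, S = {3, 6}:
n : 0 1 2 3 4 5 6 7 8
G : 0 0 0 1 1 1 2 2 2
G_B(8) = 2.
Combined Grundy value = 2 ⊕ 2 = 0.
A winning move leaves total XOR = 0, i.e. changes one component's Grundy value g to g ⊕ X where X is the current total.
Stack A: target g' = 2⊕0 = 2, but every legal move changes the Grundy value (mex property), so 0 moves.
Stack B: target g' = 2⊕0 = 2, but every legal move changes the Grundy value (mex property), so 0 moves.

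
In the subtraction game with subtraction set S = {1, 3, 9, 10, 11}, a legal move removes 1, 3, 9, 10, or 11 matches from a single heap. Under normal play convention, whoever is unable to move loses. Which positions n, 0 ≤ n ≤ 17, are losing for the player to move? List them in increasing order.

0, 2, 4, 6, 8

n :  0  1  2  3  4  5  6  7  8  9 10 11 12 13 14 15 16 17
G :  0  1  0  1  0  1  0  1  0  1  2  3  2  3  2  3  2  3
P-positions are exactly the n with G(n) = 0.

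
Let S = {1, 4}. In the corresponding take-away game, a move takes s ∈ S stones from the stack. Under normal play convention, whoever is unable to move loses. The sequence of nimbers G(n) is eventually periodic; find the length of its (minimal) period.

G(0) = 0
G(1) = mex{0} = 1
G(2) = mex{1} = 0
G(3) = mex{0} = 1
G(4) = mex{1,0} = 2
G(5) = mex{2,1} = 0
G(6) = mex{0,0} = 1
G(7) = mex{1,1} = 0
G(8) = mex{0,2} = 1
G(9) = mex{1,0} = 2
G(10) = mex{2,1} = 0
G(11) = mex{0,0} = 1
G(12) = mex{1,1} = 0
G(13) = mex{0,2} = 1
G(14) = mex{1,0} = 2
G(n+5) = G(n) holds for n = 0,…,3 (a full window of length max(S) = 4), so the sequence is purely periodic with period 5.

5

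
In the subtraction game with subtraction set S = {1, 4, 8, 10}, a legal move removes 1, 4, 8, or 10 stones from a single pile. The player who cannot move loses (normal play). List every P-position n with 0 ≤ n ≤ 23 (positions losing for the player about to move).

0, 2, 5, 7, 14, 16, 19, 21

n :  0  1  2  3  4  5  6  7  8  9 10 11 12 13 14 15 16 17 18 19 20 21 22 23
G :  0  1  0  1  2  0  1  0  1  2  3  2  3  4  0  1  0  1  2  0  1  0  1  2
P-positions are exactly the n with G(n) = 0.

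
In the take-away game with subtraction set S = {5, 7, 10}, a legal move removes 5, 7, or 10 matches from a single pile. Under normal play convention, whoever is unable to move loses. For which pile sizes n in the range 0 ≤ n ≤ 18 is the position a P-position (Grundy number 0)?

G(0) = 0
G(1) = mex{} = 0
G(2) = mex{} = 0
G(3) = mex{} = 0
G(4) = mex{} = 0
G(5) = mex{0} = 1
G(6) = mex{0} = 1
G(7) = mex{0,0} = 1
G(8) = mex{0,0} = 1
G(9) = mex{0,0} = 1
G(10) = mex{1,0,0} = 2
G(11) = mex{1,0,0} = 2
G(12) = mex{1,1,0} = 2
G(13) = mex{1,1,0} = 2
G(14) = mex{1,1,0} = 2
G(15) = mex{2,1,1} = 0
G(16) = mex{2,1,1} = 0
G(17) = mex{2,2,1} = 0
G(18) = mex{2,2,1} = 0
P-positions are exactly the n with G(n) = 0.

0, 1, 2, 3, 4, 15, 16, 17, 18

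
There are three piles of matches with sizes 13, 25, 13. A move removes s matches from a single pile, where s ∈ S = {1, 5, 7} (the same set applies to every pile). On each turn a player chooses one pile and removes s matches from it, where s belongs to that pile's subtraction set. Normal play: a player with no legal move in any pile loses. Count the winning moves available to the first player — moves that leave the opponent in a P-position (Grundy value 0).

9

All piles use S = {1, 5, 7}:
G(0) = 0
G(1) = mex{0} = 1
G(2) = mex{1} = 0
G(3) = mex{0} = 1
G(4) = mex{1} = 0
G(5) = mex{0,0} = 1
G(6) = mex{1,1} = 0
G(7) = mex{0,0,0} = 1
G(8) = mex{1,1,1} = 0
G(9) = mex{0,0,0} = 1
G(10) = mex{1,1,1} = 0
G(11) = mex{0,0,0} = 1
G(12) = mex{1,1,1} = 0
G(13) = mex{0,0,0} = 1
G(14) = mex{1,1,1} = 0
G(15) = mex{0,0,0} = 1
G(16) = mex{1,1,1} = 0
G(17) = mex{0,0,0} = 1
G(18) = mex{1,1,1} = 0
G(19) = mex{0,0,0} = 1
G(20) = mex{1,1,1} = 0
G(21) = mex{0,0,0} = 1
G(22) = mex{1,1,1} = 0
G(23) = mex{0,0,0} = 1
G(24) = mex{1,1,1} = 0
G(25) = mex{0,0,0} = 1
Pile A: G(13) = 1.
Pile B: G(25) = 1.
Pile C: G(13) = 1.
Combined Grundy value = 1 ⊕ 1 ⊕ 1 = 1.
A winning move leaves total XOR = 0, i.e. changes one component's Grundy value g to g ⊕ X where X is the current total.
Pile A: need g' = 1⊕1 = 0. Options: 13−1→G=0, 13−5→G=0, 13−7→G=0. Hits: 3.
Pile B: need g' = 1⊕1 = 0. Options: 25−1→G=0, 25−5→G=0, 25−7→G=0. Hits: 3.
Pile C: need g' = 1⊕1 = 0. Options: 13−1→G=0, 13−5→G=0, 13−7→G=0. Hits: 3.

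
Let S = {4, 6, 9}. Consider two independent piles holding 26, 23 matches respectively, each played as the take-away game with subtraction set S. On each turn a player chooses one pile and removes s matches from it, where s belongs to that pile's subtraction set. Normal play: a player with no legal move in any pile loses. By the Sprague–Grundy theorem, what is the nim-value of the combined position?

2

All piles use S = {4, 6, 9}:
G(0) = 0
G(1) = mex{} = 0
G(2) = mex{} = 0
G(3) = mex{} = 0
G(4) = mex{0} = 1
G(5) = mex{0} = 1
G(6) = mex{0,0} = 1
G(7) = mex{0,0} = 1
G(8) = mex{1,0} = 2
G(9) = mex{1,0,0} = 2
G(10) = mex{1,1,0} = 2
G(11) = mex{1,1,0} = 2
G(12) = mex{2,1,0} = 3
G(13) = mex{2,1,1} = 0
G(14) = mex{2,2,1} = 0
G(15) = mex{2,2,1} = 0
G(16) = mex{3,2,1} = 0
G(17) = mex{0,2,2} = 1
G(18) = mex{0,3,2} = 1
G(19) = mex{0,0,2} = 1
G(20) = mex{0,0,2} = 1
G(21) = mex{1,0,3} = 2
G(22) = mex{1,0,0} = 2
G(23) = mex{1,1,0} = 2
G(24) = mex{1,1,0} = 2
G(25) = mex{2,1,0} = 3
G(26) = mex{2,1,1} = 0
Pile A: G(26) = 0.
Pile B: G(23) = 2.
Combined Grundy value = 0 ⊕ 2 = 2.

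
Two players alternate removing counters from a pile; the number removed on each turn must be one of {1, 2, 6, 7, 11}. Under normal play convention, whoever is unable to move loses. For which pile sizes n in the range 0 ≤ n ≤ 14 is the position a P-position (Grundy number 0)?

0, 3, 8, 12

n :  0  1  2  3  4  5  6  7  8  9 10 11 12 13 14
G :  0  1  2  0  1  2  3  4  0  1  2  3  0  1  2
P-positions are exactly the n with G(n) = 0.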